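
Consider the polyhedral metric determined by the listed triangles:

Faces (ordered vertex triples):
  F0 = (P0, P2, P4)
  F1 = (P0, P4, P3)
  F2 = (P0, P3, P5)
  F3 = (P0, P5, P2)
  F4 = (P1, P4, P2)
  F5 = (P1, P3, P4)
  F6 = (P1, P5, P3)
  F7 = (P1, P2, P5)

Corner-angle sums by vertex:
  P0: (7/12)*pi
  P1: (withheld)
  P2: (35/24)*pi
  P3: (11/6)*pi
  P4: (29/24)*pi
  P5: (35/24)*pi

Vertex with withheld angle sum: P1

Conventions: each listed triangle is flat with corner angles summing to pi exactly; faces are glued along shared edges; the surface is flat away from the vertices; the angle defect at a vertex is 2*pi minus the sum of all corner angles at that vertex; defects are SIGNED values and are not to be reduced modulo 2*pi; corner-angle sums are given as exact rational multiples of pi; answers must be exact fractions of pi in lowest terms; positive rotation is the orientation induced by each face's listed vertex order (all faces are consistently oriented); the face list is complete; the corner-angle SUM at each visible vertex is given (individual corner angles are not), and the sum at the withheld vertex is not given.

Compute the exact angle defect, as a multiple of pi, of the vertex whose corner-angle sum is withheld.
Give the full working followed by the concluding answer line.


V = 6, E = 12, F = 8; chi = V - E + F = 2
Gauss-Bonnet: total defect = 2*pi*chi = 4*pi; visible defects sum to (83/24)*pi

Answer: defect(P1) = (13/24)*pi


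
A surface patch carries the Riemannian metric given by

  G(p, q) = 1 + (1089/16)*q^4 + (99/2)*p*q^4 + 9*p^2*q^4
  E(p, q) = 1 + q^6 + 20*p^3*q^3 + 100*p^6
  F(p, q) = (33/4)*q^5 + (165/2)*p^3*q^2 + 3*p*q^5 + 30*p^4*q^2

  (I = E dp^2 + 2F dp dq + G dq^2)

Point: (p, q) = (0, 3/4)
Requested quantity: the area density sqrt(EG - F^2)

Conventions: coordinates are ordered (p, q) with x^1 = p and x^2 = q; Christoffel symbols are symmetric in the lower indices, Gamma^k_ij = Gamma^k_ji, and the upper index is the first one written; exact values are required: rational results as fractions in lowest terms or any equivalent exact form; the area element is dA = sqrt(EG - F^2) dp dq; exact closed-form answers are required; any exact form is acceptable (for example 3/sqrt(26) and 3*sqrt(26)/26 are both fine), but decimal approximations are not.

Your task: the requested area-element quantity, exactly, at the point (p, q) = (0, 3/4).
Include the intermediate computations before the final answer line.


E = 4825/4096, F = 8019/4096, G = 92305/4096; EG - F^2 = 46517/2048

Answer: sqrt(EG - F^2) = sqrt(93034)/64


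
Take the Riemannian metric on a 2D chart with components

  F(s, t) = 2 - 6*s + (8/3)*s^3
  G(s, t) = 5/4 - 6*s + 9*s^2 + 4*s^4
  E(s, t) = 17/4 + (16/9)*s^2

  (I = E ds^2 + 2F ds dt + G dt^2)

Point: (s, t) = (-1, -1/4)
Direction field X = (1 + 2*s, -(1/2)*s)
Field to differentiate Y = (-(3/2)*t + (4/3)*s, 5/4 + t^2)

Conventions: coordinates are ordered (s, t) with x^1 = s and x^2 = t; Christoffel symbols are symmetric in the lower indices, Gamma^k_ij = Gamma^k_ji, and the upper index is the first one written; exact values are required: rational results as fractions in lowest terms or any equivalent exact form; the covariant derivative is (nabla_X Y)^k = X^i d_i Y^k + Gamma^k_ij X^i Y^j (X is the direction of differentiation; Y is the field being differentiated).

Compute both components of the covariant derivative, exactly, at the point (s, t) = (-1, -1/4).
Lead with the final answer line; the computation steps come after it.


Answer: (nabla_X Y)^s = -285275/161772, (nabla_X Y)^t = 742507/485316

E = 217/36, F = 16/3, G = 81/4 at the point
E_s = -32/9, E_t = 0, F_s = 2, F_t = 0, G_s = -40, G_t = 0
EG - F^2 = 13481/144;  g^inv = (144/13481) * [[81/4, -16/3], [-16/3, 217/36]]
first-kind symbols [ij,l] = (1/2)(d_i g_jl + d_j g_il - d_l g_ij): [ss,s] = E_s/2 = -16/9, [ss,t] = F_s - E_t/2 = 2, [st,s] = E_t/2 = 0, [st,t] = G_s/2 = -20, [tt,s] = F_t - G_s/2 = 20, [tt,t] = G_t/2 = 0
Gamma^s_ij = (G*[ij,s] - F*[ij,t])/(EG - F^2), Gamma^t_ij = (E*[ij,t] - F*[ij,s])/(EG - F^2)
Gamma_sss = -6720/13481, Gamma_sst = 15360/13481, Gamma_stt = 58320/13481, Gamma_tss = 9304/40443, Gamma_tst = -17360/13481, Gamma_ttt = -15360/13481
X = (-1, 1/2), Y = (-23/24, 21/16) at the point


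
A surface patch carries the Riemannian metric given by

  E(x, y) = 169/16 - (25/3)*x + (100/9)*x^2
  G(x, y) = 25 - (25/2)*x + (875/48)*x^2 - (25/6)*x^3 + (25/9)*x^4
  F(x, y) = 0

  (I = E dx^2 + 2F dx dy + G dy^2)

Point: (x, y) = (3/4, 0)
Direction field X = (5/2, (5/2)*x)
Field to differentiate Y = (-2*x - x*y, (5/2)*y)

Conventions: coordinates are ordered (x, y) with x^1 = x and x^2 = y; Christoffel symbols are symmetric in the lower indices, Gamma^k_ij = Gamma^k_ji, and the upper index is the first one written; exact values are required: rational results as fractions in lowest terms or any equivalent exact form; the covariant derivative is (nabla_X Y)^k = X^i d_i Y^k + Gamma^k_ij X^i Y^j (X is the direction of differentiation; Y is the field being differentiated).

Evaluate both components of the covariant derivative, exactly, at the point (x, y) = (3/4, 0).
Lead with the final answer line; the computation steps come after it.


Answer: (nabla_X Y)^x = -42645/5408, (nabla_X Y)^y = 255/64

E = 169/16, F = 0, G = 25 at the point
E_x = 25/3, E_y = 0, F_x = 0, F_y = 0, G_x = 25/2, G_y = 0
EG - F^2 = 4225/16;  g^inv = (16/4225) * [[25, 0], [0, 169/16]]
first-kind symbols [ij,l] = (1/2)(d_i g_jl + d_j g_il - d_l g_ij): [xx,x] = E_x/2 = 25/6, [xx,y] = F_x - E_y/2 = 0, [xy,x] = E_y/2 = 0, [xy,y] = G_x/2 = 25/4, [yy,x] = F_y - G_x/2 = -25/4, [yy,y] = G_y/2 = 0
Gamma^x_ij = (G*[ij,x] - F*[ij,y])/(EG - F^2), Gamma^y_ij = (E*[ij,y] - F*[ij,x])/(EG - F^2)
Gamma_xxx = 200/507, Gamma_xxy = 0, Gamma_xyy = -100/169, Gamma_yxx = 0, Gamma_yxy = 1/4, Gamma_yyy = 0
X = (5/2, 15/8), Y = (-3/2, 0) at the point


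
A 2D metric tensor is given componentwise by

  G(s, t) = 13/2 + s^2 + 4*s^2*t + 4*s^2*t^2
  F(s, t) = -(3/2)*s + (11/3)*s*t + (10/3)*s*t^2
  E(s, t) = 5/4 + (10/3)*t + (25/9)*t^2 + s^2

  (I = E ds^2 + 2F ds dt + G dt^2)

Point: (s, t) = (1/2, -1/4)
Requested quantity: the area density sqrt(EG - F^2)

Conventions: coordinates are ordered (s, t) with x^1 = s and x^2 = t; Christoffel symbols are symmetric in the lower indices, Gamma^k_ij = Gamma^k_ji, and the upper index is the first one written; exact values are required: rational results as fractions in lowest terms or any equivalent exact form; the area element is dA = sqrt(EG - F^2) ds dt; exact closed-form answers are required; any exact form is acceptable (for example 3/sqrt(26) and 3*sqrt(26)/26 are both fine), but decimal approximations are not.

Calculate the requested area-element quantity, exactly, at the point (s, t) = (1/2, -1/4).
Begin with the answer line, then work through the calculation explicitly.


Answer: sqrt(EG - F^2) = sqrt(2474)/24

E = 121/144, F = -53/48, G = 105/16; EG - F^2 = 1237/288


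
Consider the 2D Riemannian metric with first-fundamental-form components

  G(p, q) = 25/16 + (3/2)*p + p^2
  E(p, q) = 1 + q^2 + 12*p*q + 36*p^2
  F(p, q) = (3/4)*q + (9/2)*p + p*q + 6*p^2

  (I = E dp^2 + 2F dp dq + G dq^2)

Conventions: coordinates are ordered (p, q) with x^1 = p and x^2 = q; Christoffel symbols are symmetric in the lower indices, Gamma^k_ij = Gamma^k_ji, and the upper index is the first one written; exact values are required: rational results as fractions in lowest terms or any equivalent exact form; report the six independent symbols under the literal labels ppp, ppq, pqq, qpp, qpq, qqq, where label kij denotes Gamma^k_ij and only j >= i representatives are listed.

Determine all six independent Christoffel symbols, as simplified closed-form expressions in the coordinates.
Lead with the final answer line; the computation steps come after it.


Answer: Gamma_ppp = (576*p + 96*q)/(592*p^2 + 192*p*q + 24*p + 16*q^2 + 25), Gamma_ppq = (96*p + 16*q)/(592*p^2 + 192*p*q + 24*p + 16*q^2 + 25), Gamma_pqq = 0, Gamma_qpp = (96*p + 72)/(592*p^2 + 192*p*q + 24*p + 16*q^2 + 25), Gamma_qpq = (16*p + 12)/(592*p^2 + 192*p*q + 24*p + 16*q^2 + 25), Gamma_qqq = 0

E = 1 + q^2 + 12*p*q + 36*p^2; F = (3/4)*q + (9/2)*p + p*q + 6*p^2; G = 25/16 + (3/2)*p + p^2
Gamma^k_ij = (1/2) g^{kl} (d_i g_jl + d_j g_il - d_l g_ij), with g^inv = (1/(EG-F^2)) [[G, -F], [-F, E]]
first partials: E_p = 12*q + 72*p, E_q = 2*q + 12*p, F_p = 9/2 + q + 12*p, F_q = 3/4 + p, G_p = 3/2 + 2*p, G_q = 0
D = EG - F^2 = 25/16 + (3/2)*p + q^2 + 12*p*q + 37*p^2
expanded: Gamma^p_pp = (G E_p - 2F F_p + F E_q)/(2D), Gamma^p_pq = (G E_q - F G_p)/(2D), Gamma^p_qq = (2G F_q - G G_p - F G_q)/(2D), Gamma^q_pp = (2E F_p - E E_q - F E_p)/(2D), Gamma^q_pq = (E G_p - F E_q)/(2D), Gamma^q_qq = (E G_q - 2F F_q + F G_p)/(2D); substitute and cancel common factors


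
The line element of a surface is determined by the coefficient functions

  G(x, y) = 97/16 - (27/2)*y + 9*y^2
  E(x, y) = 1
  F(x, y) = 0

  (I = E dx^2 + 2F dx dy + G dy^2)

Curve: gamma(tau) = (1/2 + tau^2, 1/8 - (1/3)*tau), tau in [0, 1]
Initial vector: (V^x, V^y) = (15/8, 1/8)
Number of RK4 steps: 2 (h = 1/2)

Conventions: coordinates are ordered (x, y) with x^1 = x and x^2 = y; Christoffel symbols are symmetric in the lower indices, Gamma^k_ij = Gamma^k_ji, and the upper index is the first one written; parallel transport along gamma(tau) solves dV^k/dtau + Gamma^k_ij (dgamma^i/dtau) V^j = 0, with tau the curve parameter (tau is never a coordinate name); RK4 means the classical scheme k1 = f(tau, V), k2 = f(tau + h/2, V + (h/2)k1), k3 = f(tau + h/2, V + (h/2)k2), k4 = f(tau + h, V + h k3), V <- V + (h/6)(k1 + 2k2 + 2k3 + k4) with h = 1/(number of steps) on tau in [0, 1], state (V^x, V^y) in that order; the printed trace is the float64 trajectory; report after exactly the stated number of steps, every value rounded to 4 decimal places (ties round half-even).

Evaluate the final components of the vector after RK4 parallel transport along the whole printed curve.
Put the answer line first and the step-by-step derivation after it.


Answer: V^x = 1.8750, V^y = 0.0873

gamma'(tau) = (2*tau, -1/3); f(tau, V)^k = -Gamma^k_ij(gamma(tau)) gamma'^i(tau) V^j; h = 1/2; intermediate values shown to 6 dp
curve data and Christoffel symbols at the stage parameters:
  tau = 0.000000: gamma = (0.500000, 0.125000), gamma' = (0.000000, -0.333333); Gamma_xxx = 0.000000, Gamma_xxy = 0.000000, Gamma_xyy = 0.000000, Gamma_yxx = 0.000000, Gamma_yxy = 0.000000, Gamma_yyy = -1.245675
  tau = 0.250000: gamma = (0.562500, 0.041667), gamma' = (0.500000, -0.333333); Gamma_xxx = 0.000000, Gamma_xxy = 0.000000, Gamma_xyy = 0.000000, Gamma_yxx = 0.000000, Gamma_yxy = 0.000000, Gamma_yyy = -1.155807
  tau = 0.500000: gamma = (0.750000, -0.041667), gamma' = (1.000000, -0.333333); Gamma_xxx = 0.000000, Gamma_xxy = 0.000000, Gamma_xyy = 0.000000, Gamma_yxx = 0.000000, Gamma_yxy = 0.000000, Gamma_yyy = -1.072941
  tau = 0.750000: gamma = (1.062500, -0.125000), gamma' = (1.500000, -0.333333); Gamma_xxx = 0.000000, Gamma_xxy = 0.000000, Gamma_xyy = 0.000000, Gamma_yxx = 0.000000, Gamma_yxy = 0.000000, Gamma_yyy = -0.998020
  tau = 1.000000: gamma = (1.500000, -0.208333), gamma' = (2.000000, -0.333333); Gamma_xxx = 0.000000, Gamma_xxy = 0.000000, Gamma_xyy = 0.000000, Gamma_yxx = 0.000000, Gamma_yxy = 0.000000, Gamma_yyy = -0.930860
step 0: V^x = 1.8750, V^y = 0.1250
step 1: k1 = (0.000000, -0.051903), k2 = (0.000000, -0.043159), k3 = (0.000000, -0.044002), k4 = (0.000000, -0.036837); V <- V + (h/6)(k1 + 2k2 + 2k3 + k4): V^x = 1.8750, V^y = 0.1031
step 2: k1 = (0.000000, -0.036866), k2 = (0.000000, -0.031225), k3 = (0.000000, -0.031694), k4 = (0.000000, -0.027067); V <- V + (h/6)(k1 + 2k2 + 2k3 + k4): V^x = 1.8750, V^y = 0.0873


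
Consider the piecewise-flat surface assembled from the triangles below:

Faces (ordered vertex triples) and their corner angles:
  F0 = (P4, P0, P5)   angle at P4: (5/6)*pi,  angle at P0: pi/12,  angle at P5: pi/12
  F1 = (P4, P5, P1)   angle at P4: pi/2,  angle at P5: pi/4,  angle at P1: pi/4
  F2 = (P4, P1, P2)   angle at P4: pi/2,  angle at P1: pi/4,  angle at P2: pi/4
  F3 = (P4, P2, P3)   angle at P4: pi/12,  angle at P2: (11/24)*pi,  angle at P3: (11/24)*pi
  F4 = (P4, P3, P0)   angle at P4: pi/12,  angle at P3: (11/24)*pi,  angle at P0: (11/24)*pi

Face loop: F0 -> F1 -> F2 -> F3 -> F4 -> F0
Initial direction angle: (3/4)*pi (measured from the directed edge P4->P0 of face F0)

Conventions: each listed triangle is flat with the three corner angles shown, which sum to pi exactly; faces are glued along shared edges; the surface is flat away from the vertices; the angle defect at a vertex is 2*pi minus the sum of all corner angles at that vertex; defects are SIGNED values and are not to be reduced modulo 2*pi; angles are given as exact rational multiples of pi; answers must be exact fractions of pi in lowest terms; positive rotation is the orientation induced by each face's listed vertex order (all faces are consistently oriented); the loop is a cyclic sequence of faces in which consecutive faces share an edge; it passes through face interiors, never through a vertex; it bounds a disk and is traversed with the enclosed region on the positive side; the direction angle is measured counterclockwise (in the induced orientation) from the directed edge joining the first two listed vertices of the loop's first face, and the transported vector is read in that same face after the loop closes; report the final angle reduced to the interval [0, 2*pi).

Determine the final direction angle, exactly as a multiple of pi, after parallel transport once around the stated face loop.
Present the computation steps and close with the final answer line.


enclosed vertex P4: corner angles sum to 2*pi, defect = 2*pi - 2*pi = 0
transport around the loop rotates by the sum of enclosed defects; add to the initial angle mod 2*pi
final angle = (3/4)*pi + 0 = (3/4)*pi (mod 2*pi)

Answer: final direction angle = (3/4)*pi


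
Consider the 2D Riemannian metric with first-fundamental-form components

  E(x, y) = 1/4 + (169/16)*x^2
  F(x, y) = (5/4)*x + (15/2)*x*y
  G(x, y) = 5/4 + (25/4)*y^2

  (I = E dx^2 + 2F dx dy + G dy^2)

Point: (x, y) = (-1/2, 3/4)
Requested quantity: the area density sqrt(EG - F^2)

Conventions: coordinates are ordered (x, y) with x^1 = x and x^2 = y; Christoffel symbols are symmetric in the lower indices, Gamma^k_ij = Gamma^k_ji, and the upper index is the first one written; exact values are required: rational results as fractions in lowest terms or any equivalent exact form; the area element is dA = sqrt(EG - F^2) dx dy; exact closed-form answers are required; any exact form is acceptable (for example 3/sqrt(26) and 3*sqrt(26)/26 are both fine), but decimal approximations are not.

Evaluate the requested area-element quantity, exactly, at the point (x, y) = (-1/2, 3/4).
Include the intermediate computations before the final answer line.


E = 185/64, F = -55/16, G = 305/64; EG - F^2 = 8025/4096

Answer: sqrt(EG - F^2) = 5*sqrt(321)/64


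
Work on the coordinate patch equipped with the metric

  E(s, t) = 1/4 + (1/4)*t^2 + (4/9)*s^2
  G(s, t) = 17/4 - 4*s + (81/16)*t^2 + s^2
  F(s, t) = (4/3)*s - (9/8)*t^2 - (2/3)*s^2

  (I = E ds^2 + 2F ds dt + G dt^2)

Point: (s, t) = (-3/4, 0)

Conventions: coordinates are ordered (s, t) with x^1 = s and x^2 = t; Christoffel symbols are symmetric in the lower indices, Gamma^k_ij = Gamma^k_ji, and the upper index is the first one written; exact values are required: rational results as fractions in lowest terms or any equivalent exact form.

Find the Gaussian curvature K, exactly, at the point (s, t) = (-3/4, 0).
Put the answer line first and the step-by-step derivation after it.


Answer: K = -4912/49923

E = 1/2, F = -11/8, G = 125/16, EG - F^2 = 129/64 at the point
E_s = -2/3, E_t = 0, F_s = 7/3, F_t = 0, G_s = -11/2, G_t = 0
E_tt = 1/2, F_st = 0, G_ss = 2
Evaluate Brioschi's two determinant matrices M1, M2 and divide by (EG - F^2)^2.
M1 = [[-E_tt/2 + F_st - G_ss/2, E_s/2, F_s - E_t/2], [F_t - G_s/2, E, F], [G_t/2, F, G]] = [[-5/4, -1/3, 7/3], [11/4, 1/2, -11/8], [0, -11/8, 125/16]]; det M1 = -3211/768
M2 = [[0, E_t/2, G_s/2], [E_t/2, E, F], [G_s/2, F, G]] = [[0, 0, -11/4], [0, 1/2, -11/8], [-11/4, -11/8, 125/16]]; det M2 = -121/32
det M1 - det M2 = -307/768; K = -307/768 / (129/64)^2 = -4912/49923


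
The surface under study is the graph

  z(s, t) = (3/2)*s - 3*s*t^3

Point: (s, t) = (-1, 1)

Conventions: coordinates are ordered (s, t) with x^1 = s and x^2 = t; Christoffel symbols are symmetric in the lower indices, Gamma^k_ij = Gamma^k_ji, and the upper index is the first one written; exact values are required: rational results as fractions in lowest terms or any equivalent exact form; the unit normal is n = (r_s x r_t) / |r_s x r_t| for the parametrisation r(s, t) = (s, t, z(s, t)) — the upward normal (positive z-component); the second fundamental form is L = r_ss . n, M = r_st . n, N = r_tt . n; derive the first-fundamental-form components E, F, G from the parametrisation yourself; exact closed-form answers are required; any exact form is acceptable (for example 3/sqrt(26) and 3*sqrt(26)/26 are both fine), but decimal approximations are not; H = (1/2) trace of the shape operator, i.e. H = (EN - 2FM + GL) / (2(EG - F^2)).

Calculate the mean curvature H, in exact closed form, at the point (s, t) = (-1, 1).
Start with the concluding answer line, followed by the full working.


Answer: H = -738*sqrt(337)/113569

z_s = -3/2, z_t = 9, z_ss = 0, z_st = -9, z_tt = 18
E = 13/4, F = -27/2, G = 82; answer radicand W^2 = 337/4
unnormalised second-form numerators: l = 0, m = -9, n = 18; L = l/sqrt(337/4), and similarly M = m/sqrt(W^2), N = n/sqrt(W^2)
H = (E*n - 2*F*m + G*l) / (2*(EG - F^2)*sqrt(W^2)); E*n - 2*F*m + G*l = -369/2, EG - F^2 = 337/4, so H = (-369/337)/sqrt(337/4)


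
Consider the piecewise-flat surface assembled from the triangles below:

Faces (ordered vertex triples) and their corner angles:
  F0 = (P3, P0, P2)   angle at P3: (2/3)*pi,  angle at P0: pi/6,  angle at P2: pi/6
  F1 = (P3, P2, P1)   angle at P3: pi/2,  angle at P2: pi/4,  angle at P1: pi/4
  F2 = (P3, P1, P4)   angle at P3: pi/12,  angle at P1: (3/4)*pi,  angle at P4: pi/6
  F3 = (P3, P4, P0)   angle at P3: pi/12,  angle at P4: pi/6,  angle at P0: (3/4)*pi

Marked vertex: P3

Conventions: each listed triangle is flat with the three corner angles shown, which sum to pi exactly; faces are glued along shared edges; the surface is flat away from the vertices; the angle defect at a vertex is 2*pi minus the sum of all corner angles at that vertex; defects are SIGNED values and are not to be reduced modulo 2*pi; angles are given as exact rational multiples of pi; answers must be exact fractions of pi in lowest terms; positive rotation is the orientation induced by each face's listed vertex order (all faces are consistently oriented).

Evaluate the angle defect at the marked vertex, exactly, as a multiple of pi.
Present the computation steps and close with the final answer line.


Sum of corner angles at P3: (4/3)*pi
defect = 2*pi - (4/3)*pi

Answer: defect(P3) = (2/3)*pi


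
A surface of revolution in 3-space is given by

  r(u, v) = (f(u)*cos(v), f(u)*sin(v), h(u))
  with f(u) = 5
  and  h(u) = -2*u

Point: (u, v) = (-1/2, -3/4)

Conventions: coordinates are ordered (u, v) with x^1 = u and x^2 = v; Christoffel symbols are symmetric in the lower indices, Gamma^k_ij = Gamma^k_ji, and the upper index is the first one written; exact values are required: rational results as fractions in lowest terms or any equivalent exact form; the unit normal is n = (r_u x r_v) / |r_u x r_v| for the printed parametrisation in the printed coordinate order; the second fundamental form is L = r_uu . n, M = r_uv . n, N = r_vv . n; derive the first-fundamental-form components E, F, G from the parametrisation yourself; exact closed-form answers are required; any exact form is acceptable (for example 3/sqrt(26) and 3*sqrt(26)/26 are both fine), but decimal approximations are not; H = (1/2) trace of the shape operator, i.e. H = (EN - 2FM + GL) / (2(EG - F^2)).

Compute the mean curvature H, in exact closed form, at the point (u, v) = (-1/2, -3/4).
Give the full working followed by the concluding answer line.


f = 5, f' = 0, f'' = 0, h' = -2, h'' = 0
E = 4, F = 0, G = 25; answer radicand W^2 = 4
unnormalised second-form numerators: l = 0, m = 0, n = -10; L = l/sqrt(4), and similarly M = m/sqrt(W^2), N = n/sqrt(W^2)
H = (E*n - 2*F*m + G*l) / (2*(EG - F^2)*sqrt(W^2)); E*n - 2*F*m + G*l = -40, EG - F^2 = 100, so H = (-1/5)/sqrt(4)

Answer: H = -1/10


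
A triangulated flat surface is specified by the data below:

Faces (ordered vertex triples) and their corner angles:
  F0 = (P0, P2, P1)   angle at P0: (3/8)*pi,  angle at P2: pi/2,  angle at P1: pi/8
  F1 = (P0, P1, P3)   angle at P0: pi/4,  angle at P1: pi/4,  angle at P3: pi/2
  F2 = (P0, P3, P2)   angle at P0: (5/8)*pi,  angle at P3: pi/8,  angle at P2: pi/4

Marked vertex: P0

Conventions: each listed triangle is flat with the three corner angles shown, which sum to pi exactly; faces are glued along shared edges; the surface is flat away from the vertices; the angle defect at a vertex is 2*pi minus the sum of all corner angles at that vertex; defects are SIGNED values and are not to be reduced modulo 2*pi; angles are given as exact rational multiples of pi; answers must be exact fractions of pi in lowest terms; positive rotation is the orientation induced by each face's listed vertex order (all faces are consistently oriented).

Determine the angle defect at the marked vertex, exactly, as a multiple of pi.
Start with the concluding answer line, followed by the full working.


Answer: defect(P0) = (3/4)*pi

Sum of corner angles at P0: (5/4)*pi
defect = 2*pi - (5/4)*pi


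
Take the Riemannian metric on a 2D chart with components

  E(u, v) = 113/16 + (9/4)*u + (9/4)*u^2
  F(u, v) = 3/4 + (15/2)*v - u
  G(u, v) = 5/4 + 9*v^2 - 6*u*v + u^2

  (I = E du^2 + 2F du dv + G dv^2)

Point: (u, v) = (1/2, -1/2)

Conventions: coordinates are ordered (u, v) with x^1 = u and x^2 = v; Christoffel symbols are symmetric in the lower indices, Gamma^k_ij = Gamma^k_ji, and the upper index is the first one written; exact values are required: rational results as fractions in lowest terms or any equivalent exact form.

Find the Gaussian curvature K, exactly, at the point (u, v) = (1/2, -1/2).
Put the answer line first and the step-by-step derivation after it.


Answer: K = -1816/41503

E = 35/4, F = -7/2, G = 21/4, EG - F^2 = 539/16 at the point
E_u = 9/2, E_v = 0, F_u = -1, F_v = 15/2, G_u = 4, G_v = -12
E_vv = 0, F_uv = 0, G_uu = 2
K follows from Brioschi's formula, (det M1 - det M2)/(EG - F^2)^2.
M1 = [[-E_vv/2 + F_uv - G_uu/2, E_u/2, F_u - E_v/2], [F_v - G_u/2, E, F], [G_v/2, F, G]] = [[-1, 9/4, -1], [11/2, 35/4, -7/2], [-6, -7/2, 21/4]]; det M1 = -2709/32
M2 = [[0, E_v/2, G_u/2], [E_v/2, E, F], [G_u/2, F, G]] = [[0, 0, 2], [0, 35/4, -7/2], [2, -7/2, 21/4]]; det M2 = -35
det M1 - det M2 = -1589/32; K = -1589/32 / (539/16)^2 = -1816/41503


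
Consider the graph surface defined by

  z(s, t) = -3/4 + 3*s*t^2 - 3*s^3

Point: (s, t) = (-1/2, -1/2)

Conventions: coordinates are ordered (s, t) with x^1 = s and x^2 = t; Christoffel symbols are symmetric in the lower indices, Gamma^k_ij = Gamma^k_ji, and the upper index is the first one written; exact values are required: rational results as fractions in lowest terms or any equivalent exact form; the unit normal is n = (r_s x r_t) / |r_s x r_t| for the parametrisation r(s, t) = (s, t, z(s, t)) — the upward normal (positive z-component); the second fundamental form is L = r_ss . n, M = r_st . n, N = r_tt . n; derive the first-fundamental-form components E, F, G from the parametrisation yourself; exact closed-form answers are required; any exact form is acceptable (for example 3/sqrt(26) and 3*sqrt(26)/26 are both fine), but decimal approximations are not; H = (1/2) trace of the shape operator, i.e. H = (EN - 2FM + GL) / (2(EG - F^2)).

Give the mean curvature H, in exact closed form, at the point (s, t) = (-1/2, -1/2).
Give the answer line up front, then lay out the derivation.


Answer: H = 6*sqrt(22)/121

z_s = -3/2, z_t = 3/2, z_ss = 9, z_st = -3, z_tt = -3
E = 13/4, F = -9/4, G = 13/4; answer radicand W^2 = 11/2
unnormalised second-form numerators: l = 9, m = -3, n = -3; L = l/sqrt(11/2), and similarly M = m/sqrt(W^2), N = n/sqrt(W^2)
H = (E*n - 2*F*m + G*l) / (2*(EG - F^2)*sqrt(W^2)); E*n - 2*F*m + G*l = 6, EG - F^2 = 11/2, so H = (6/11)/sqrt(11/2)


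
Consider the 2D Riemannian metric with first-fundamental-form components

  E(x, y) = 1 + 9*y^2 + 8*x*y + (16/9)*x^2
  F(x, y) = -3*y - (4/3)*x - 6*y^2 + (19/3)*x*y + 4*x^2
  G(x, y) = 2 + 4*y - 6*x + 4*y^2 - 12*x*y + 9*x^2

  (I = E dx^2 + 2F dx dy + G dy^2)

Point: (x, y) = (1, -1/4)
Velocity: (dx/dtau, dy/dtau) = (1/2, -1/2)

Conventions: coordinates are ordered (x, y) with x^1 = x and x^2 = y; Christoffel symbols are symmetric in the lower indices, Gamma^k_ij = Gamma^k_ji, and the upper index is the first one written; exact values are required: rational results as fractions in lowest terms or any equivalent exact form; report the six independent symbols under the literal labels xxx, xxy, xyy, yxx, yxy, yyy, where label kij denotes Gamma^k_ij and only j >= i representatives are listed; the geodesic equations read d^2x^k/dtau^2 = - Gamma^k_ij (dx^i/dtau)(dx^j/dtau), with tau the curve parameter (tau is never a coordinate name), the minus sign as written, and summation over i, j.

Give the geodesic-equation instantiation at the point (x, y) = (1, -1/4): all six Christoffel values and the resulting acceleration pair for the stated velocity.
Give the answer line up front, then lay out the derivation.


Answer: Gamma_xxx = 112/1093, Gamma_xxy = 252/1093, Gamma_xyy = -168/1093, Gamma_yxx = 480/1093, Gamma_yxy = 1080/1093, Gamma_yyy = -720/1093; accelerations (d^2x/dtau^2, d^2y/dtau^2) = (140/1093, 600/1093)

E = 193/144, F = 35/24, G = 29/4 at the point
E_x = 14/9, E_y = 7/2, F_x = 61/12, F_y = 19/3, G_x = 15, G_y = -10
EG - F^2 = 1093/144;  g^inv = (144/1093) * [[29/4, -35/24], [-35/24, 193/144]]
first-kind symbols [ij,l] = (1/2)(d_i g_jl + d_j g_il - d_l g_ij): [xx,x] = E_x/2 = 7/9, [xx,y] = F_x - E_y/2 = 10/3, [xy,x] = E_y/2 = 7/4, [xy,y] = G_x/2 = 15/2, [yy,x] = F_y - G_x/2 = -7/6, [yy,y] = G_y/2 = -5
Gamma^x_ij = (G*[ij,x] - F*[ij,y])/(EG - F^2), Gamma^y_ij = (E*[ij,y] - F*[ij,x])/(EG - F^2)
Gamma_xxx = 112/1093, Gamma_xxy = 252/1093, Gamma_xyy = -168/1093, Gamma_yxx = 480/1093, Gamma_yxy = 1080/1093, Gamma_yyy = -720/1093
d^2x/dtau^2 = -(Gamma_xxx*(1/2)^2 + 2*Gamma_xxy*(1/2)*(-1/2) + Gamma_xyy*(-1/2)^2) = 140/1093
d^2y/dtau^2 = -(Gamma_yxx*(1/2)^2 + 2*Gamma_yxy*(1/2)*(-1/2) + Gamma_yyy*(-1/2)^2) = 600/1093


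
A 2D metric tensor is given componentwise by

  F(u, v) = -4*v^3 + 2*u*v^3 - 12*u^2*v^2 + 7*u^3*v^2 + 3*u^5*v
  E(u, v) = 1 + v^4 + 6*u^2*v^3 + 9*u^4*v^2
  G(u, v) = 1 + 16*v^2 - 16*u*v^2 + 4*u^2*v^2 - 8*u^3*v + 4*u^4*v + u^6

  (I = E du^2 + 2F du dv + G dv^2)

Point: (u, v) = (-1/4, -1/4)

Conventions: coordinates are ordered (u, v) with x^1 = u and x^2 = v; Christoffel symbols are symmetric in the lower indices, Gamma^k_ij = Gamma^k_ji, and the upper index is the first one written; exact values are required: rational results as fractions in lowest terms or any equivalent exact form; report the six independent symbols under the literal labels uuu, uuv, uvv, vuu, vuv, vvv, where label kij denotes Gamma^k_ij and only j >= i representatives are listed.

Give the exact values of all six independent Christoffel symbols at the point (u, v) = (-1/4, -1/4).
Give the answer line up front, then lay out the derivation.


Answer: Gamma_uuu = 4/1523, Gamma_uuv = -10/4569, Gamma_uvv = -48/1523, Gamma_vuu = 284/1523, Gamma_vuv = -710/4569, Gamma_vvv = -3408/1523

E = 4097/4096, F = 71/4096, G = 9137/4096 at the point
E_u = 3/256, E_v = -5/512, F_u = 421/1024, F_v = -427/1024, G_u = -355/512, G_v = -639/64
EG - F^2 = 4569/2048;  g^inv = (2048/4569) * [[9137/4096, -71/4096], [-71/4096, 4097/4096]]
first-kind symbols [ij,l] = (1/2)(d_i g_jl + d_j g_il - d_l g_ij): [uu,u] = E_u/2 = 3/512, [uu,v] = F_u - E_v/2 = 213/512, [uv,u] = E_v/2 = -5/1024, [uv,v] = G_u/2 = -355/1024, [vv,u] = F_v - G_u/2 = -9/128, [vv,v] = G_v/2 = -639/128
Gamma^u_ij = (G*[ij,u] - F*[ij,v])/(EG - F^2), Gamma^v_ij = (E*[ij,v] - F*[ij,u])/(EG - F^2)


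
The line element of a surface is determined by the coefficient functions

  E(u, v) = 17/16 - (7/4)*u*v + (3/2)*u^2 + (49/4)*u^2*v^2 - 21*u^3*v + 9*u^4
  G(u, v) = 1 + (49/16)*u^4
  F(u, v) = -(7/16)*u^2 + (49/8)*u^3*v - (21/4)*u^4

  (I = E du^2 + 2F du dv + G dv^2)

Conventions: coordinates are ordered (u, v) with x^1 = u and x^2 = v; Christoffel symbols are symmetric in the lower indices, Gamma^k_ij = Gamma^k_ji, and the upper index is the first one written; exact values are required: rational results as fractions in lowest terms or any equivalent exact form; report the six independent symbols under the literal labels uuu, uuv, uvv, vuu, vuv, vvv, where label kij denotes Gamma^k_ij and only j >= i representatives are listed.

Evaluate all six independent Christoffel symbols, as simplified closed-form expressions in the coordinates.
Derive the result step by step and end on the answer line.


E = 17/16 - (7/4)*u*v + (3/2)*u^2 + (49/4)*u^2*v^2 - 21*u^3*v + 9*u^4; F = -(7/16)*u^2 + (49/8)*u^3*v - (21/4)*u^4; G = 1 + (49/16)*u^4
Gamma^k_ij = (1/2) g^{kl} (d_i g_jl + d_j g_il - d_l g_ij), with g^inv = (1/(EG-F^2)) [[G, -F], [-F, E]]
first partials: E_u = -(7/4)*v + 3*u + (49/2)*u*v^2 - 63*u^2*v + 36*u^3, E_v = -(7/4)*u + (49/2)*u^2*v - 21*u^3, F_u = -(7/8)*u + (147/8)*u^2*v - 21*u^3, F_v = (49/8)*u^3, G_u = (49/4)*u^3, G_v = 0
D = EG - F^2 = 17/16 - (7/4)*u*v + (3/2)*u^2 + (49/4)*u^2*v^2 - 21*u^3*v + (193/16)*u^4
expanded: Gamma^u_uu = (G E_u - 2F F_u + F E_v)/(2D), Gamma^u_uv = (G E_v - F G_u)/(2D), Gamma^u_vv = (2G F_v - G G_u - F G_v)/(2D), Gamma^v_uu = (2E F_u - E E_v - F E_u)/(2D), Gamma^v_uv = (E G_u - F E_v)/(2D), Gamma^v_vv = (E G_v - 2F F_v + F G_u)/(2D); substitute and cancel common factors

Answer: Gamma_uuu = (288*u^3 - 504*u^2*v + 196*u*v^2 + 24*u - 14*v)/(193*u^4 - 336*u^3*v + 196*u^2*v^2 + 24*u^2 - 28*u*v + 17), Gamma_uuv = (-168*u^3 + 196*u^2*v - 14*u)/(193*u^4 - 336*u^3*v + 196*u^2*v^2 + 24*u^2 - 28*u*v + 17), Gamma_uvv = 0, Gamma_vuu = (-168*u^3 + 98*u^2*v)/(193*u^4 - 336*u^3*v + 196*u^2*v^2 + 24*u^2 - 28*u*v + 17), Gamma_vuv = 98*u^3/(193*u^4 - 336*u^3*v + 196*u^2*v^2 + 24*u^2 - 28*u*v + 17), Gamma_vvv = 0


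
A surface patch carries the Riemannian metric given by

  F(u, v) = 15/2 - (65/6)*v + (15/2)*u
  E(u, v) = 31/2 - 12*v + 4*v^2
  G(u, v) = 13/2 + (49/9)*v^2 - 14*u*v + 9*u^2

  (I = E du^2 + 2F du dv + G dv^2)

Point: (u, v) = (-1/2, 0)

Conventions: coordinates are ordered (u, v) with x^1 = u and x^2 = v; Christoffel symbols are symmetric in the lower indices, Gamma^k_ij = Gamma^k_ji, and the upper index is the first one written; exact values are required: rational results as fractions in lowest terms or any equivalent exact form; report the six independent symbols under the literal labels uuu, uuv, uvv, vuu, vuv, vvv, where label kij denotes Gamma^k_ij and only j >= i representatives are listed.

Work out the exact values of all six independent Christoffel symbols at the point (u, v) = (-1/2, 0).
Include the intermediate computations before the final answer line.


E = 31/2, F = 15/4, G = 35/4 at the point
E_u = 0, E_v = -12, F_u = 15/2, F_v = -65/6, G_u = -9, G_v = 7
EG - F^2 = 1945/16;  g^inv = (16/1945) * [[35/4, -15/4], [-15/4, 31/2]]
first-kind symbols [ij,l] = (1/2)(d_i g_jl + d_j g_il - d_l g_ij): [uu,u] = E_u/2 = 0, [uu,v] = F_u - E_v/2 = 27/2, [uv,u] = E_v/2 = -6, [uv,v] = G_u/2 = -9/2, [vv,u] = F_v - G_u/2 = -19/3, [vv,v] = G_v/2 = 7/2
Gamma^u_ij = (G*[ij,u] - F*[ij,v])/(EG - F^2), Gamma^v_ij = (E*[ij,v] - F*[ij,u])/(EG - F^2)

Answer: Gamma_uuu = -162/389, Gamma_uuv = -114/389, Gamma_uvv = -658/1167, Gamma_vuu = 3348/1945, Gamma_vuv = -756/1945, Gamma_vvv = 1248/1945


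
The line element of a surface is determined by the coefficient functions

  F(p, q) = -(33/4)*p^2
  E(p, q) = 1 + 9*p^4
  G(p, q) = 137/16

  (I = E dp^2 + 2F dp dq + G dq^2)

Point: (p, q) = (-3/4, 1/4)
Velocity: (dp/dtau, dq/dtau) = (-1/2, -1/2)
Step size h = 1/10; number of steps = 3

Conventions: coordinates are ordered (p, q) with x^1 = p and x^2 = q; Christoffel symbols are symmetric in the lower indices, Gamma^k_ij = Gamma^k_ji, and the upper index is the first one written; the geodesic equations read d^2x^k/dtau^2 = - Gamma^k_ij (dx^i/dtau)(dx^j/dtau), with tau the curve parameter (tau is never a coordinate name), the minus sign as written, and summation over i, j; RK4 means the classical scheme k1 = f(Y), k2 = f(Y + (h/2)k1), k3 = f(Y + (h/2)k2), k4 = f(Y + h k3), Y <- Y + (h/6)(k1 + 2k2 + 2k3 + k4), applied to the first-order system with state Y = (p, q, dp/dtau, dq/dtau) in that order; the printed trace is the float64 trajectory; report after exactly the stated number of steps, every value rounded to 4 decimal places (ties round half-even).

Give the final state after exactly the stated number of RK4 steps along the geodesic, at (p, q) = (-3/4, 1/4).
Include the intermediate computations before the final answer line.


f(Y) = (dp/dtau, dq/dtau, -Gamma^p_ij Y'^i Y'^j, -Gamma^q_ij Y'^i Y'^j) with the Gammas evaluated at the stage position; h = 0.100000; intermediate values shown to 6 dp
step 0: p = -0.7500, q = 0.2500, dp/dtau = -0.5000, dq/dtau = -0.5000
step 1:
  k1: at (p, q) = (-0.750000, 0.250000), (dp/dtau, dq/dtau) = (-0.500000, -0.500000); Gamma_ppp = -0.665526, Gamma_ppq = 0.000000, Gamma_pqq = 0.000000, Gamma_qpp = 1.084560, Gamma_qpq = 0.000000, Gamma_qqq = 0.000000; k1 = (-0.500000, -0.500000, 0.166381, -0.271140)
  k2: at (p, q) = (-0.775000, 0.225000), (dp/dtau, dq/dtau) = (-0.491681, -0.513557); Gamma_ppp = -0.709505, Gamma_ppq = 0.000000, Gamma_pqq = 0.000000, Gamma_qpp = 1.082837, Gamma_qpq = 0.000000, Gamma_qqq = 0.000000; k2 = (-0.491681, -0.513557, 0.171523, -0.261776)
  k3: at (p, q) = (-0.774584, 0.224322), (dp/dtau, dq/dtau) = (-0.491424, -0.513089); Gamma_ppp = -0.708781, Gamma_ppq = 0.000000, Gamma_pqq = 0.000000, Gamma_qpp = 1.082895, Gamma_qpq = 0.000000, Gamma_qqq = 0.000000; k3 = (-0.491424, -0.513089, 0.171169, -0.261516)
  k4: at (p, q) = (-0.799142, 0.198691), (dp/dtau, dq/dtau) = (-0.482883, -0.526152); Gamma_ppp = -0.750945, Gamma_ppq = 0.000000, Gamma_pqq = 0.000000, Gamma_qpp = 1.077881, Gamma_qpq = 0.000000, Gamma_qqq = 0.000000; k4 = (-0.482883, -0.526152, 0.175102, -0.251336)
  Y <- Y + (h/6)(k1 + 2k2 + 2k3 + k4): p = -0.7992, q = 0.1987, dp/dtau = -0.4829, dq/dtau = -0.5262
step 2:
  k1: at (p, q) = (-0.799152, 0.198676), (dp/dtau, dq/dtau) = (-0.482886, -0.526151); Gamma_ppp = -0.750960, Gamma_ppq = 0.000000, Gamma_pqq = 0.000000, Gamma_qpp = 1.077879, Gamma_qpq = 0.000000, Gamma_qqq = 0.000000; k1 = (-0.482886, -0.526151, 0.175108, -0.251338)
  k2: at (p, q) = (-0.823296, 0.172368), (dp/dtau, dq/dtau) = (-0.474130, -0.538718); Gamma_ppp = -0.791088, Gamma_ppq = 0.000000, Gamma_pqq = 0.000000, Gamma_qpp = 1.069854, Gamma_qpq = 0.000000, Gamma_qqq = 0.000000; k2 = (-0.474130, -0.538718, 0.177836, -0.240503)
  k3: at (p, q) = (-0.822858, 0.171740), (dp/dtau, dq/dtau) = (-0.473994, -0.538176); Gamma_ppp = -0.790374, Gamma_ppq = 0.000000, Gamma_pqq = 0.000000, Gamma_qpp = 1.070026, Gamma_qpq = 0.000000, Gamma_qqq = 0.000000; k3 = (-0.473994, -0.538176, 0.177573, -0.240403)
  k4: at (p, q) = (-0.846551, 0.144858), (dp/dtau, dq/dtau) = (-0.465128, -0.550191); Gamma_ppp = -0.828246, Gamma_ppq = 0.000000, Gamma_pqq = 0.000000, Gamma_qpp = 1.059411, Gamma_qpq = 0.000000, Gamma_qqq = 0.000000; k4 = (-0.465128, -0.550191, 0.179186, -0.229198)
  Y <- Y + (h/6)(k1 + 2k2 + 2k3 + k4): p = -0.8466, q = 0.1448, dp/dtau = -0.4651, dq/dtau = -0.5502
step 3:
  k1: at (p, q) = (-0.846556, 0.144840), (dp/dtau, dq/dtau) = (-0.465134, -0.550190); Gamma_ppp = -0.828254, Gamma_ppq = 0.000000, Gamma_pqq = 0.000000, Gamma_qpp = 1.059409, Gamma_qpq = 0.000000, Gamma_qqq = 0.000000; k1 = (-0.465134, -0.550190, 0.179192, -0.229202)
  k2: at (p, q) = (-0.869813, 0.117331), (dp/dtau, dq/dtau) = (-0.456174, -0.561650); Gamma_ppp = -0.863736, Gamma_ppq = 0.000000, Gamma_pqq = 0.000000, Gamma_qpp = 1.046505, Gamma_qpq = 0.000000, Gamma_qqq = 0.000000; k2 = (-0.456174, -0.561650, 0.179739, -0.217772)
  k3: at (p, q) = (-0.869365, 0.116758), (dp/dtau, dq/dtau) = (-0.456147, -0.561079); Gamma_ppp = -0.863070, Gamma_ppq = 0.000000, Gamma_pqq = 0.000000, Gamma_qpp = 1.046775, Gamma_qpq = 0.000000, Gamma_qqq = 0.000000; k3 = (-0.456147, -0.561079, 0.179579, -0.217802)
  k4: at (p, q) = (-0.892171, 0.088733), (dp/dtau, dq/dtau) = (-0.447176, -0.571970); Gamma_ppp = -0.896101, Gamma_ppq = 0.000000, Gamma_pqq = 0.000000, Gamma_qpp = 1.031983, Gamma_qpq = 0.000000, Gamma_qqq = 0.000000; k4 = (-0.447176, -0.571970, 0.179190, -0.206362)
  Y <- Y + (h/6)(k1 + 2k2 + 2k3 + k4): p = -0.8922, q = 0.0887, dp/dtau = -0.4472, dq/dtau = -0.5720

Answer: p = -0.8922, q = 0.0887, dp/dtau = -0.4472, dq/dtau = -0.5720


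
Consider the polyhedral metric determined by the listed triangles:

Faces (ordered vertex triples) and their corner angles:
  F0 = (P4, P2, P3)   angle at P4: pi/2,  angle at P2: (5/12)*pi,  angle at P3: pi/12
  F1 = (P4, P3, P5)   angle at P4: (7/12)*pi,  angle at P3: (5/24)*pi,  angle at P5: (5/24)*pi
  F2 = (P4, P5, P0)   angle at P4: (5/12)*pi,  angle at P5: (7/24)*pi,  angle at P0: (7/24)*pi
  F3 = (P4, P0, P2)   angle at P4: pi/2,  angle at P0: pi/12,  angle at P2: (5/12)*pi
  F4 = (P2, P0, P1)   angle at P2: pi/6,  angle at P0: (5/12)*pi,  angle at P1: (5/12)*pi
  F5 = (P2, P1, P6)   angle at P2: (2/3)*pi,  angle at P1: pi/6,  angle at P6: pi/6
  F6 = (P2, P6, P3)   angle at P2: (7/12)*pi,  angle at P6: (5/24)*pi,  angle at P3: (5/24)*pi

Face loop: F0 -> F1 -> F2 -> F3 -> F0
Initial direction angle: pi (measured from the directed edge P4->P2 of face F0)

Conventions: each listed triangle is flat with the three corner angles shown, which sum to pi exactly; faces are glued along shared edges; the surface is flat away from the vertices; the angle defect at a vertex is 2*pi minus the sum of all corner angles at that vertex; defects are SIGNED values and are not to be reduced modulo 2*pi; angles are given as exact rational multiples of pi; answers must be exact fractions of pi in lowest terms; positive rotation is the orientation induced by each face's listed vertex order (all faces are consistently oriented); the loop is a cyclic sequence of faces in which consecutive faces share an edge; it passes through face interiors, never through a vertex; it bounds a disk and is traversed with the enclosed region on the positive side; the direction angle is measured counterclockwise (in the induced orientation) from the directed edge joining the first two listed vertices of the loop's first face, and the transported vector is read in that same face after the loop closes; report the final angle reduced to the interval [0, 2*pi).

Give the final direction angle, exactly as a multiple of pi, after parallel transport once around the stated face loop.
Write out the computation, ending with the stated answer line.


enclosed vertex P4: corner angles sum to 2*pi, defect = 2*pi - 2*pi = 0
final direction = starting direction + enclosed defect total, reduced mod 2*pi (induced orientation)
final angle = pi + 0 = pi (mod 2*pi)

Answer: final direction angle = pi


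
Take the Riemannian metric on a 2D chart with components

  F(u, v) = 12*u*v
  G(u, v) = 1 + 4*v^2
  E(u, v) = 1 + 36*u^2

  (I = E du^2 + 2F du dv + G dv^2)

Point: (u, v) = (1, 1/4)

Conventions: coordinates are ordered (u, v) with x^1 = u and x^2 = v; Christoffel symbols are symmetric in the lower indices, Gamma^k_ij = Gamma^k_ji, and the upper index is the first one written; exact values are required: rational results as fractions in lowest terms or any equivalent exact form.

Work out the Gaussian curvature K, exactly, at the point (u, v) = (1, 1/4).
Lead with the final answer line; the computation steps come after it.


Answer: K = 192/22201

E = 37, F = 3, G = 5/4, EG - F^2 = 149/4 at the point
E_u = 72, E_v = 0, F_u = 3, F_v = 12, G_u = 0, G_v = 2
E_vv = 0, F_uv = 12, G_uu = 0
K follows from Brioschi's formula, (det M1 - det M2)/(EG - F^2)^2.
M1 = [[-E_vv/2 + F_uv - G_uu/2, E_u/2, F_u - E_v/2], [F_v - G_u/2, E, F], [G_v/2, F, G]] = [[12, 36, 3], [12, 37, 3], [1, 3, 5/4]]; det M1 = 12
M2 = [[0, E_v/2, G_u/2], [E_v/2, E, F], [G_u/2, F, G]] = [[0, 0, 0], [0, 37, 3], [0, 3, 5/4]]; det M2 = 0
det M1 - det M2 = 12; K = 12 / (149/4)^2 = 192/22201
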